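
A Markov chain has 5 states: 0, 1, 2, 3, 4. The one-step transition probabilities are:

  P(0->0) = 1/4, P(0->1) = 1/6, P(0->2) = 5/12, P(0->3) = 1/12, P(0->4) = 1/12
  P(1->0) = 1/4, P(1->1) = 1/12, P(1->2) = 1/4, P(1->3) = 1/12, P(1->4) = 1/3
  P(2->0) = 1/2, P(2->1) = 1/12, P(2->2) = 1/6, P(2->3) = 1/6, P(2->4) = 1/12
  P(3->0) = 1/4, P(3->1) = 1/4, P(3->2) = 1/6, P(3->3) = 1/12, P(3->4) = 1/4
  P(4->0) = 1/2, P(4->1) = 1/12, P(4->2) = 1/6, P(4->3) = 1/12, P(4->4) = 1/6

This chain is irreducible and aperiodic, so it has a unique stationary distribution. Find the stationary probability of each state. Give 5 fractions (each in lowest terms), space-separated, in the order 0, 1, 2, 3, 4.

Answer: 1037/2939 383/2939 781/2939 310/2939 428/2939

Derivation:
The stationary distribution satisfies pi = pi * P, i.e.:
  pi_0 = 1/4*pi_0 + 1/4*pi_1 + 1/2*pi_2 + 1/4*pi_3 + 1/2*pi_4
  pi_1 = 1/6*pi_0 + 1/12*pi_1 + 1/12*pi_2 + 1/4*pi_3 + 1/12*pi_4
  pi_2 = 5/12*pi_0 + 1/4*pi_1 + 1/6*pi_2 + 1/6*pi_3 + 1/6*pi_4
  pi_3 = 1/12*pi_0 + 1/12*pi_1 + 1/6*pi_2 + 1/12*pi_3 + 1/12*pi_4
  pi_4 = 1/12*pi_0 + 1/3*pi_1 + 1/12*pi_2 + 1/4*pi_3 + 1/6*pi_4
with normalization: pi_0 + pi_1 + pi_2 + pi_3 + pi_4 = 1.

Using the first 4 balance equations plus normalization, the linear system A*pi = b is:
  [-3/4, 1/4, 1/2, 1/4, 1/2] . pi = 0
  [1/6, -11/12, 1/12, 1/4, 1/12] . pi = 0
  [5/12, 1/4, -5/6, 1/6, 1/6] . pi = 0
  [1/12, 1/12, 1/6, -11/12, 1/12] . pi = 0
  [1, 1, 1, 1, 1] . pi = 1

Solving yields:
  pi_0 = 1037/2939
  pi_1 = 383/2939
  pi_2 = 781/2939
  pi_3 = 310/2939
  pi_4 = 428/2939

Verification (pi * P):
  1037/2939*1/4 + 383/2939*1/4 + 781/2939*1/2 + 310/2939*1/4 + 428/2939*1/2 = 1037/2939 = pi_0  (ok)
  1037/2939*1/6 + 383/2939*1/12 + 781/2939*1/12 + 310/2939*1/4 + 428/2939*1/12 = 383/2939 = pi_1  (ok)
  1037/2939*5/12 + 383/2939*1/4 + 781/2939*1/6 + 310/2939*1/6 + 428/2939*1/6 = 781/2939 = pi_2  (ok)
  1037/2939*1/12 + 383/2939*1/12 + 781/2939*1/6 + 310/2939*1/12 + 428/2939*1/12 = 310/2939 = pi_3  (ok)
  1037/2939*1/12 + 383/2939*1/3 + 781/2939*1/12 + 310/2939*1/4 + 428/2939*1/6 = 428/2939 = pi_4  (ok)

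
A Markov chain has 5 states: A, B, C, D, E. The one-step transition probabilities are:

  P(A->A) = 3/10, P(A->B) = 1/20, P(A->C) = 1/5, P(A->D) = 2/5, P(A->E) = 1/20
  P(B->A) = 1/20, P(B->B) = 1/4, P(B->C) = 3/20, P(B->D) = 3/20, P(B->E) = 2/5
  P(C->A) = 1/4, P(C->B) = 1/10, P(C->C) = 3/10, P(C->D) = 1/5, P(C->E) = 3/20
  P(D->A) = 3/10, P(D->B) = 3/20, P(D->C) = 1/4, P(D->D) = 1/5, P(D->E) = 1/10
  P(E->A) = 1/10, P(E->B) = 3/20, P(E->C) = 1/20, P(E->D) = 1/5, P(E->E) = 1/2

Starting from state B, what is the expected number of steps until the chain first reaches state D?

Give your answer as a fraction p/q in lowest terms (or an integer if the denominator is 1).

Answer: 88720/18359

Derivation:
Let h_i = expected steps to first reach D from state i.
Boundary: h_D = 0.
First-step equations for the other states:
  h_A = 1 + 3/10*h_A + 1/20*h_B + 1/5*h_C + 2/5*h_D + 1/20*h_E
  h_B = 1 + 1/20*h_A + 1/4*h_B + 3/20*h_C + 3/20*h_D + 2/5*h_E
  h_C = 1 + 1/4*h_A + 1/10*h_B + 3/10*h_C + 1/5*h_D + 3/20*h_E
  h_E = 1 + 1/10*h_A + 3/20*h_B + 1/20*h_C + 1/5*h_D + 1/2*h_E

Substituting h_D = 0 and rearranging gives the linear system (I - Q) h = 1:
  [7/10, -1/20, -1/5, -1/20] . (h_A, h_B, h_C, h_E) = 1
  [-1/20, 3/4, -3/20, -2/5] . (h_A, h_B, h_C, h_E) = 1
  [-1/4, -1/10, 7/10, -3/20] . (h_A, h_B, h_C, h_E) = 1
  [-1/10, -3/20, -1/20, 1/2] . (h_A, h_B, h_C, h_E) = 1

Solving yields:
  h_A = 60960/18359
  h_B = 88720/18359
  h_C = 7140/1669
  h_E = 7580/1669

Starting state is B, so the expected hitting time is h_B = 88720/18359.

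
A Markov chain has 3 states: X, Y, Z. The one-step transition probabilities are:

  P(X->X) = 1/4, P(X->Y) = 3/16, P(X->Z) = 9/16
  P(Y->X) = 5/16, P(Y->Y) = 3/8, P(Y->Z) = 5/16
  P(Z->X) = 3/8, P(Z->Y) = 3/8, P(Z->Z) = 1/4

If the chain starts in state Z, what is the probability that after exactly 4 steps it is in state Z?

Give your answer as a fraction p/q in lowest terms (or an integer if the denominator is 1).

Computing P^4 by repeated multiplication:
P^1 =
  X: [1/4, 3/16, 9/16]
  Y: [5/16, 3/8, 5/16]
  Z: [3/8, 3/8, 1/4]
P^2 =
  X: [85/256, 21/64, 87/256]
  Y: [5/16, 81/256, 95/256]
  Z: [39/128, 39/128, 25/64]
P^3 =
  X: [641/2048, 1281/4096, 1533/4096]
  Y: [1295/4096, 81/256, 1505/4096]
  Z: [651/2048, 651/2048, 373/1024]
P^4 =
  X: [20731/65536, 10365/32768, 24075/65536]
  Y: [10345/32768, 20691/65536, 24155/65536]
  Z: [10335/32768, 10335/32768, 6049/16384]

(P^4)[Z -> Z] = 6049/16384

Answer: 6049/16384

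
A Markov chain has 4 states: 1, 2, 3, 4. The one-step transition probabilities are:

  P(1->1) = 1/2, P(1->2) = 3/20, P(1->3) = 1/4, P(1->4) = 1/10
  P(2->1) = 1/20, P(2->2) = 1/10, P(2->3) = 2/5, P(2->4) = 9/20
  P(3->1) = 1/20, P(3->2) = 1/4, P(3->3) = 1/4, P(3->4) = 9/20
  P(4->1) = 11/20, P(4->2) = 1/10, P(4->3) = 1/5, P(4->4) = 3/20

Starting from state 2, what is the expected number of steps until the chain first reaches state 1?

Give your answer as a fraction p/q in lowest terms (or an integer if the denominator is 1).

Answer: 130/29

Derivation:
Let h_i = expected steps to first reach 1 from state i.
Boundary: h_1 = 0.
First-step equations for the other states:
  h_2 = 1 + 1/20*h_1 + 1/10*h_2 + 2/5*h_3 + 9/20*h_4
  h_3 = 1 + 1/20*h_1 + 1/4*h_2 + 1/4*h_3 + 9/20*h_4
  h_4 = 1 + 11/20*h_1 + 1/10*h_2 + 1/5*h_3 + 3/20*h_4

Substituting h_1 = 0 and rearranging gives the linear system (I - Q) h = 1:
  [9/10, -2/5, -9/20] . (h_2, h_3, h_4) = 1
  [-1/4, 3/4, -9/20] . (h_2, h_3, h_4) = 1
  [-1/10, -1/5, 17/20] . (h_2, h_3, h_4) = 1

Solving yields:
  h_2 = 130/29
  h_3 = 130/29
  h_4 = 80/29

Starting state is 2, so the expected hitting time is h_2 = 130/29.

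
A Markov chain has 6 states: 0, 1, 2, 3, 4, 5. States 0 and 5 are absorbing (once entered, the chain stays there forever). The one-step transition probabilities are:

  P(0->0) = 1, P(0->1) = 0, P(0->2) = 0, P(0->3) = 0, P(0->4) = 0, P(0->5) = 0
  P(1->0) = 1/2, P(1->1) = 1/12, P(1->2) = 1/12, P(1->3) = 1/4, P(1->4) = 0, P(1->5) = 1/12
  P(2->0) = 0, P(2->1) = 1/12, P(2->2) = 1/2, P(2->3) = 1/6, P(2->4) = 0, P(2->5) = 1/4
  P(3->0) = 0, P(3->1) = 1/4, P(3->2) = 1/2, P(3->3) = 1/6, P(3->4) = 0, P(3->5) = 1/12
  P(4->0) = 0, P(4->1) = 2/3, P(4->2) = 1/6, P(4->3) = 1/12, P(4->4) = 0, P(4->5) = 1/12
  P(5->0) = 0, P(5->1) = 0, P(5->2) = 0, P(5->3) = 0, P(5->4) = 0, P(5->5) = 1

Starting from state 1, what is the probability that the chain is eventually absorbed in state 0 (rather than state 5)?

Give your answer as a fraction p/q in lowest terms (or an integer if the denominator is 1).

Let a_i = P(absorbed in 0 | start in state i).
Boundary conditions: a_0 = 1, a_5 = 0.
For each transient state i, a_i = sum_j P(i->j) * a_j:
  a_1 = 1/2*a_0 + 1/12*a_1 + 1/12*a_2 + 1/4*a_3 + 0*a_4 + 1/12*a_5
  a_2 = 0*a_0 + 1/12*a_1 + 1/2*a_2 + 1/6*a_3 + 0*a_4 + 1/4*a_5
  a_3 = 0*a_0 + 1/4*a_1 + 1/2*a_2 + 1/6*a_3 + 0*a_4 + 1/12*a_5
  a_4 = 0*a_0 + 2/3*a_1 + 1/6*a_2 + 1/12*a_3 + 0*a_4 + 1/12*a_5

Substituting a_0 = 1 and a_5 = 0, rearrange to (I - Q) a = r where r[i] = P(i -> 0):
  [11/12, -1/12, -1/4, 0] . (a_1, a_2, a_3, a_4) = 1/2
  [-1/12, 1/2, -1/6, 0] . (a_1, a_2, a_3, a_4) = 0
  [-1/4, -1/2, 5/6, 0] . (a_1, a_2, a_3, a_4) = 0
  [-2/3, -1/6, -1/12, 1] . (a_1, a_2, a_3, a_4) = 0

Solving yields:
  a_1 = 36/55
  a_2 = 12/55
  a_3 = 18/55
  a_4 = 1/2

Starting state is 1, so the absorption probability is a_1 = 36/55.

Answer: 36/55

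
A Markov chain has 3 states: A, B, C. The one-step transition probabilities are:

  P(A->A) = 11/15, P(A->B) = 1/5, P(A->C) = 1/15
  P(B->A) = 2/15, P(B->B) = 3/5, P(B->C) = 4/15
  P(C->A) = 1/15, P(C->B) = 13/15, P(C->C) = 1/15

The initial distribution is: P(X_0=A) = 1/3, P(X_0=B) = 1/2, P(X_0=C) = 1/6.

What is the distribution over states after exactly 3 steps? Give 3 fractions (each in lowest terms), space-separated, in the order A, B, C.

Answer: 1051/3375 1751/3375 191/1125

Derivation:
Propagating the distribution step by step (d_{t+1} = d_t * P):
d_0 = (A=1/3, B=1/2, C=1/6)
  d_1[A] = 1/3*11/15 + 1/2*2/15 + 1/6*1/15 = 29/90
  d_1[B] = 1/3*1/5 + 1/2*3/5 + 1/6*13/15 = 23/45
  d_1[C] = 1/3*1/15 + 1/2*4/15 + 1/6*1/15 = 1/6
d_1 = (A=29/90, B=23/45, C=1/6)
  d_2[A] = 29/90*11/15 + 23/45*2/15 + 1/6*1/15 = 71/225
  d_2[B] = 29/90*1/5 + 23/45*3/5 + 1/6*13/15 = 116/225
  d_2[C] = 29/90*1/15 + 23/45*4/15 + 1/6*1/15 = 38/225
d_2 = (A=71/225, B=116/225, C=38/225)
  d_3[A] = 71/225*11/15 + 116/225*2/15 + 38/225*1/15 = 1051/3375
  d_3[B] = 71/225*1/5 + 116/225*3/5 + 38/225*13/15 = 1751/3375
  d_3[C] = 71/225*1/15 + 116/225*4/15 + 38/225*1/15 = 191/1125
d_3 = (A=1051/3375, B=1751/3375, C=191/1125)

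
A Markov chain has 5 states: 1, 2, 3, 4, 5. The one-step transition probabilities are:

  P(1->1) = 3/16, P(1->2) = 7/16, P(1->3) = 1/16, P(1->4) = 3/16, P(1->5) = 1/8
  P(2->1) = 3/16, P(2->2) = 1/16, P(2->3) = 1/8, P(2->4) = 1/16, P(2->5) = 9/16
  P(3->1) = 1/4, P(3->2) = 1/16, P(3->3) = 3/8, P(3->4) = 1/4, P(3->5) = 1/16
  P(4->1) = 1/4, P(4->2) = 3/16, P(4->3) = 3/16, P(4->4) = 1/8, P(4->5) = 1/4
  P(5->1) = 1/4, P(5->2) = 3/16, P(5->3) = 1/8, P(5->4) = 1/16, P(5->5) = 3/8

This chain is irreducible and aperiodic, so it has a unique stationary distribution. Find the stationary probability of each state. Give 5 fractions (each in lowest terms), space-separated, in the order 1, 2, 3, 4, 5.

The stationary distribution satisfies pi = pi * P, i.e.:
  pi_1 = 3/16*pi_1 + 3/16*pi_2 + 1/4*pi_3 + 1/4*pi_4 + 1/4*pi_5
  pi_2 = 7/16*pi_1 + 1/16*pi_2 + 1/16*pi_3 + 3/16*pi_4 + 3/16*pi_5
  pi_3 = 1/16*pi_1 + 1/8*pi_2 + 3/8*pi_3 + 3/16*pi_4 + 1/8*pi_5
  pi_4 = 3/16*pi_1 + 1/16*pi_2 + 1/4*pi_3 + 1/8*pi_4 + 1/16*pi_5
  pi_5 = 1/8*pi_1 + 9/16*pi_2 + 1/16*pi_3 + 1/4*pi_4 + 3/8*pi_5
with normalization: pi_1 + pi_2 + pi_3 + pi_4 + pi_5 = 1.

Using the first 4 balance equations plus normalization, the linear system A*pi = b is:
  [-13/16, 3/16, 1/4, 1/4, 1/4] . pi = 0
  [7/16, -15/16, 1/16, 3/16, 3/16] . pi = 0
  [1/16, 1/8, -5/8, 3/16, 1/8] . pi = 0
  [3/16, 1/16, 1/4, -7/8, 1/16] . pi = 0
  [1, 1, 1, 1, 1] . pi = 1

Solving yields:
  pi_1 = 12275/54896
  pi_2 = 10909/54896
  pi_3 = 8713/54896
  pi_4 = 7039/54896
  pi_5 = 1995/6862

Verification (pi * P):
  12275/54896*3/16 + 10909/54896*3/16 + 8713/54896*1/4 + 7039/54896*1/4 + 1995/6862*1/4 = 12275/54896 = pi_1  (ok)
  12275/54896*7/16 + 10909/54896*1/16 + 8713/54896*1/16 + 7039/54896*3/16 + 1995/6862*3/16 = 10909/54896 = pi_2  (ok)
  12275/54896*1/16 + 10909/54896*1/8 + 8713/54896*3/8 + 7039/54896*3/16 + 1995/6862*1/8 = 8713/54896 = pi_3  (ok)
  12275/54896*3/16 + 10909/54896*1/16 + 8713/54896*1/4 + 7039/54896*1/8 + 1995/6862*1/16 = 7039/54896 = pi_4  (ok)
  12275/54896*1/8 + 10909/54896*9/16 + 8713/54896*1/16 + 7039/54896*1/4 + 1995/6862*3/8 = 1995/6862 = pi_5  (ok)

Answer: 12275/54896 10909/54896 8713/54896 7039/54896 1995/6862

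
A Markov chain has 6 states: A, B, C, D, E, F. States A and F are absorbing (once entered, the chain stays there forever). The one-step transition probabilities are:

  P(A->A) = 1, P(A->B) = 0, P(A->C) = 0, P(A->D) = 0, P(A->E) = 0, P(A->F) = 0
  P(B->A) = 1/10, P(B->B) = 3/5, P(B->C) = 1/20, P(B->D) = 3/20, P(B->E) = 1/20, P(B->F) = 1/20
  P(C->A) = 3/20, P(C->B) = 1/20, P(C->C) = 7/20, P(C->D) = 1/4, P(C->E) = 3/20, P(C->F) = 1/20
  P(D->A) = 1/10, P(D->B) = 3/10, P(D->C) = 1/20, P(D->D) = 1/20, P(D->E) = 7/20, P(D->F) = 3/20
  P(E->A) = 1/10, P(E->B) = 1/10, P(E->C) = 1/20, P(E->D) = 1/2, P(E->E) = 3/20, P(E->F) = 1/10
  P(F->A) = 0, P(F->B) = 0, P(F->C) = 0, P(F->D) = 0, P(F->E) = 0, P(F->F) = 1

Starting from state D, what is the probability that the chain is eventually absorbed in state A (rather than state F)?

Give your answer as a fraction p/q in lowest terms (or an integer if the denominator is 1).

Answer: 1508/2941

Derivation:
Let a_i = P(absorbed in A | start in state i).
Boundary conditions: a_A = 1, a_F = 0.
For each transient state i, a_i = sum_j P(i->j) * a_j:
  a_B = 1/10*a_A + 3/5*a_B + 1/20*a_C + 3/20*a_D + 1/20*a_E + 1/20*a_F
  a_C = 3/20*a_A + 1/20*a_B + 7/20*a_C + 1/4*a_D + 3/20*a_E + 1/20*a_F
  a_D = 1/10*a_A + 3/10*a_B + 1/20*a_C + 1/20*a_D + 7/20*a_E + 3/20*a_F
  a_E = 1/10*a_A + 1/10*a_B + 1/20*a_C + 1/2*a_D + 3/20*a_E + 1/10*a_F

Substituting a_A = 1 and a_F = 0, rearrange to (I - Q) a = r where r[i] = P(i -> A):
  [2/5, -1/20, -3/20, -1/20] . (a_B, a_C, a_D, a_E) = 1/10
  [-1/20, 13/20, -1/4, -3/20] . (a_B, a_C, a_D, a_E) = 3/20
  [-3/10, -1/20, 19/20, -7/20] . (a_B, a_C, a_D, a_E) = 1/10
  [-1/10, -1/20, -1/2, 17/20] . (a_B, a_C, a_D, a_E) = 1/10

Solving yields:
  a_B = 1711/2941
  a_C = 1745/2941
  a_D = 1508/2941
  a_E = 1537/2941

Starting state is D, so the absorption probability is a_D = 1508/2941.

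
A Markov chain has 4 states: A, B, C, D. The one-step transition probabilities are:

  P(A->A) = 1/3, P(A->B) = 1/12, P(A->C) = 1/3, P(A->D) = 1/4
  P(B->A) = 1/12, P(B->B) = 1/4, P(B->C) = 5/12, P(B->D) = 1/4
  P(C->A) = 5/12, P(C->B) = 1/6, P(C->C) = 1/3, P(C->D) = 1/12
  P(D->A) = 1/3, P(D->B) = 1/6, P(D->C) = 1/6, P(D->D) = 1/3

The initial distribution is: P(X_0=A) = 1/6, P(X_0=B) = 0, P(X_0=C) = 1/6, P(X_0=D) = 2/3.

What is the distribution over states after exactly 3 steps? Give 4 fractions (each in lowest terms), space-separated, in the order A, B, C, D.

Propagating the distribution step by step (d_{t+1} = d_t * P):
d_0 = (A=1/6, B=0, C=1/6, D=2/3)
  d_1[A] = 1/6*1/3 + 0*1/12 + 1/6*5/12 + 2/3*1/3 = 25/72
  d_1[B] = 1/6*1/12 + 0*1/4 + 1/6*1/6 + 2/3*1/6 = 11/72
  d_1[C] = 1/6*1/3 + 0*5/12 + 1/6*1/3 + 2/3*1/6 = 2/9
  d_1[D] = 1/6*1/4 + 0*1/4 + 1/6*1/12 + 2/3*1/3 = 5/18
d_1 = (A=25/72, B=11/72, C=2/9, D=5/18)
  d_2[A] = 25/72*1/3 + 11/72*1/12 + 2/9*5/12 + 5/18*1/3 = 271/864
  d_2[B] = 25/72*1/12 + 11/72*1/4 + 2/9*1/6 + 5/18*1/6 = 65/432
  d_2[C] = 25/72*1/3 + 11/72*5/12 + 2/9*1/3 + 5/18*1/6 = 259/864
  d_2[D] = 25/72*1/4 + 11/72*1/4 + 2/9*1/12 + 5/18*1/3 = 17/72
d_2 = (A=271/864, B=65/432, C=259/864, D=17/72)
  d_3[A] = 271/864*1/3 + 65/432*1/12 + 259/864*5/12 + 17/72*1/3 = 3325/10368
  d_3[B] = 271/864*1/12 + 65/432*1/4 + 259/864*1/6 + 17/72*1/6 = 529/3456
  d_3[C] = 271/864*1/3 + 65/432*5/12 + 259/864*1/3 + 17/72*1/6 = 1589/5184
  d_3[D] = 271/864*1/4 + 65/432*1/4 + 259/864*1/12 + 17/72*1/3 = 1139/5184
d_3 = (A=3325/10368, B=529/3456, C=1589/5184, D=1139/5184)

Answer: 3325/10368 529/3456 1589/5184 1139/5184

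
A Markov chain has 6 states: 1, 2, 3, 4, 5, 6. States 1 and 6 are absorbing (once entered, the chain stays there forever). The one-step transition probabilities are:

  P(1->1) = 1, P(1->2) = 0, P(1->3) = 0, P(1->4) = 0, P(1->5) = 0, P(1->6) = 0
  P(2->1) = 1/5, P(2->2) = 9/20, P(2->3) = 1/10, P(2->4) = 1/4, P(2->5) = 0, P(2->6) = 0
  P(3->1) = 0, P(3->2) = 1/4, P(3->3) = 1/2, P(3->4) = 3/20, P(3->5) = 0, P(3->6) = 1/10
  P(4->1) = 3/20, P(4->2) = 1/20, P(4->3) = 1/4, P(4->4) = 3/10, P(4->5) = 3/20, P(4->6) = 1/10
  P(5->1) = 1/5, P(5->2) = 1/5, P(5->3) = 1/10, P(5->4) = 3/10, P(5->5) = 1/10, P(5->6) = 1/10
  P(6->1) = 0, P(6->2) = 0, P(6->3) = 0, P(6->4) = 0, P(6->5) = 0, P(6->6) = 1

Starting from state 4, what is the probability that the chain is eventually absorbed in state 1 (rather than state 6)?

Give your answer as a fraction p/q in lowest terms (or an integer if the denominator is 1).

Let a_i = P(absorbed in 1 | start in state i).
Boundary conditions: a_1 = 1, a_6 = 0.
For each transient state i, a_i = sum_j P(i->j) * a_j:
  a_2 = 1/5*a_1 + 9/20*a_2 + 1/10*a_3 + 1/4*a_4 + 0*a_5 + 0*a_6
  a_3 = 0*a_1 + 1/4*a_2 + 1/2*a_3 + 3/20*a_4 + 0*a_5 + 1/10*a_6
  a_4 = 3/20*a_1 + 1/20*a_2 + 1/4*a_3 + 3/10*a_4 + 3/20*a_5 + 1/10*a_6
  a_5 = 1/5*a_1 + 1/5*a_2 + 1/10*a_3 + 3/10*a_4 + 1/10*a_5 + 1/10*a_6

Substituting a_1 = 1 and a_6 = 0, rearrange to (I - Q) a = r where r[i] = P(i -> 1):
  [11/20, -1/10, -1/4, 0] . (a_2, a_3, a_4, a_5) = 1/5
  [-1/4, 1/2, -3/20, 0] . (a_2, a_3, a_4, a_5) = 0
  [-1/20, -1/4, 7/10, -3/20] . (a_2, a_3, a_4, a_5) = 3/20
  [-1/5, -1/10, -3/10, 9/10] . (a_2, a_3, a_4, a_5) = 1/5

Solving yields:
  a_2 = 496/673
  a_3 = 739/1346
  a_4 = 405/673
  a_5 = 2615/4038

Starting state is 4, so the absorption probability is a_4 = 405/673.

Answer: 405/673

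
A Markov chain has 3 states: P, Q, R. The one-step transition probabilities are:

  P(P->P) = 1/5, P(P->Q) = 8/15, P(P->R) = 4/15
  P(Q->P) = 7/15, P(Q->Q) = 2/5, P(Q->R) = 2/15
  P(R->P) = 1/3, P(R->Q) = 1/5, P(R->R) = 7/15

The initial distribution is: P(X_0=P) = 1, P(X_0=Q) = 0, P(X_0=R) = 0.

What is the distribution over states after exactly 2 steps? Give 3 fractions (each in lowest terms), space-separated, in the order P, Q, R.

Answer: 17/45 28/75 56/225

Derivation:
Propagating the distribution step by step (d_{t+1} = d_t * P):
d_0 = (P=1, Q=0, R=0)
  d_1[P] = 1*1/5 + 0*7/15 + 0*1/3 = 1/5
  d_1[Q] = 1*8/15 + 0*2/5 + 0*1/5 = 8/15
  d_1[R] = 1*4/15 + 0*2/15 + 0*7/15 = 4/15
d_1 = (P=1/5, Q=8/15, R=4/15)
  d_2[P] = 1/5*1/5 + 8/15*7/15 + 4/15*1/3 = 17/45
  d_2[Q] = 1/5*8/15 + 8/15*2/5 + 4/15*1/5 = 28/75
  d_2[R] = 1/5*4/15 + 8/15*2/15 + 4/15*7/15 = 56/225
d_2 = (P=17/45, Q=28/75, R=56/225)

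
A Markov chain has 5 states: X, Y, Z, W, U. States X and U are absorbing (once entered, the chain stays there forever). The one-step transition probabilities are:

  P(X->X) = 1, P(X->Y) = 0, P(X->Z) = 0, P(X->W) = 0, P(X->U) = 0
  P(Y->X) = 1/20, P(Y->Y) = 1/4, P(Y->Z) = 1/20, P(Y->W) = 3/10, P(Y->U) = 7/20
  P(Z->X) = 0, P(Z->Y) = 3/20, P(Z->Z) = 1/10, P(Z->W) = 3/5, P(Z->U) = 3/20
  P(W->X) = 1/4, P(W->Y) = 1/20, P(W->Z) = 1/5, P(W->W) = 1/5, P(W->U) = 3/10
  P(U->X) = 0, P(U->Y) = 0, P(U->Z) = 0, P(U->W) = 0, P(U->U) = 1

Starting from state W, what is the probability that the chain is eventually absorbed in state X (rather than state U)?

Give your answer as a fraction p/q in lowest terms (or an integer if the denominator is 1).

Let a_i = P(absorbed in X | start in state i).
Boundary conditions: a_X = 1, a_U = 0.
For each transient state i, a_i = sum_j P(i->j) * a_j:
  a_Y = 1/20*a_X + 1/4*a_Y + 1/20*a_Z + 3/10*a_W + 7/20*a_U
  a_Z = 0*a_X + 3/20*a_Y + 1/10*a_Z + 3/5*a_W + 3/20*a_U
  a_W = 1/4*a_X + 1/20*a_Y + 1/5*a_Z + 1/5*a_W + 3/10*a_U

Substituting a_X = 1 and a_U = 0, rearrange to (I - Q) a = r where r[i] = P(i -> X):
  [3/4, -1/20, -3/10] . (a_Y, a_Z, a_W) = 1/20
  [-3/20, 9/10, -3/5] . (a_Y, a_Z, a_W) = 0
  [-1/20, -1/5, 4/5] . (a_Y, a_Z, a_W) = 1/4

Solving yields:
  a_Y = 1/4
  a_Z = 5/16
  a_W = 13/32

Starting state is W, so the absorption probability is a_W = 13/32.

Answer: 13/32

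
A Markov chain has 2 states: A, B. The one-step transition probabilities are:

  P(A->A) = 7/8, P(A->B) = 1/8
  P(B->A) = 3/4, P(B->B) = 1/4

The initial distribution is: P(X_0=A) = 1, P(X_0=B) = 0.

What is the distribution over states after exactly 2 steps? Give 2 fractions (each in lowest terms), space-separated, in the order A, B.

Answer: 55/64 9/64

Derivation:
Propagating the distribution step by step (d_{t+1} = d_t * P):
d_0 = (A=1, B=0)
  d_1[A] = 1*7/8 + 0*3/4 = 7/8
  d_1[B] = 1*1/8 + 0*1/4 = 1/8
d_1 = (A=7/8, B=1/8)
  d_2[A] = 7/8*7/8 + 1/8*3/4 = 55/64
  d_2[B] = 7/8*1/8 + 1/8*1/4 = 9/64
d_2 = (A=55/64, B=9/64)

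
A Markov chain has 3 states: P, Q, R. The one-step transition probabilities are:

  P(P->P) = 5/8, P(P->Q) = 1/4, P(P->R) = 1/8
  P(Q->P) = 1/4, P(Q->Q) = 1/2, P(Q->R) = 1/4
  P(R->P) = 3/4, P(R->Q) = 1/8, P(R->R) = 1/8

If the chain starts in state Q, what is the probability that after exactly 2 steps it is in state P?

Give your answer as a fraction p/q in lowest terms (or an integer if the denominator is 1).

Computing P^2 by repeated multiplication:
P^1 =
  P: [5/8, 1/4, 1/8]
  Q: [1/4, 1/2, 1/4]
  R: [3/4, 1/8, 1/8]
P^2 =
  P: [35/64, 19/64, 5/32]
  Q: [15/32, 11/32, 3/16]
  R: [19/32, 17/64, 9/64]

(P^2)[Q -> P] = 15/32

Answer: 15/32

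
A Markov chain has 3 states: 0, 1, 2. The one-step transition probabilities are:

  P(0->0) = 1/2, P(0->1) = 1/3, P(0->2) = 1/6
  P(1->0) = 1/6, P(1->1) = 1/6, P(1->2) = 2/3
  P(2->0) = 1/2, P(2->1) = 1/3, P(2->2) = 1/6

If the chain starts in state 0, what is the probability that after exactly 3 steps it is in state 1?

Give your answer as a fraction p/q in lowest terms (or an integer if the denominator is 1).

Computing P^3 by repeated multiplication:
P^1 =
  0: [1/2, 1/3, 1/6]
  1: [1/6, 1/6, 2/3]
  2: [1/2, 1/3, 1/6]
P^2 =
  0: [7/18, 5/18, 1/3]
  1: [4/9, 11/36, 1/4]
  2: [7/18, 5/18, 1/3]
P^3 =
  0: [11/27, 31/108, 11/36]
  1: [43/108, 61/216, 23/72]
  2: [11/27, 31/108, 11/36]

(P^3)[0 -> 1] = 31/108

Answer: 31/108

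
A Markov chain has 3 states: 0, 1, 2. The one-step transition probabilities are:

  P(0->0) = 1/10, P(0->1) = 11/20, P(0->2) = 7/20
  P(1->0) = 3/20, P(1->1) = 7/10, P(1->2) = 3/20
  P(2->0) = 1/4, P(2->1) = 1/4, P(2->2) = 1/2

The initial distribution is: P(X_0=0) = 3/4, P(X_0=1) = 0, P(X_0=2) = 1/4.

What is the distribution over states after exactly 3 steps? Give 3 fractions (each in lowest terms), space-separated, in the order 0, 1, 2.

Propagating the distribution step by step (d_{t+1} = d_t * P):
d_0 = (0=3/4, 1=0, 2=1/4)
  d_1[0] = 3/4*1/10 + 0*3/20 + 1/4*1/4 = 11/80
  d_1[1] = 3/4*11/20 + 0*7/10 + 1/4*1/4 = 19/40
  d_1[2] = 3/4*7/20 + 0*3/20 + 1/4*1/2 = 31/80
d_1 = (0=11/80, 1=19/40, 2=31/80)
  d_2[0] = 11/80*1/10 + 19/40*3/20 + 31/80*1/4 = 291/1600
  d_2[1] = 11/80*11/20 + 19/40*7/10 + 31/80*1/4 = 101/200
  d_2[2] = 11/80*7/20 + 19/40*3/20 + 31/80*1/2 = 501/1600
d_2 = (0=291/1600, 1=101/200, 2=501/1600)
  d_3[0] = 291/1600*1/10 + 101/200*3/20 + 501/1600*1/4 = 5511/32000
  d_3[1] = 291/1600*11/20 + 101/200*7/10 + 501/1600*1/4 = 8509/16000
  d_3[2] = 291/1600*7/20 + 101/200*3/20 + 501/1600*1/2 = 9471/32000
d_3 = (0=5511/32000, 1=8509/16000, 2=9471/32000)

Answer: 5511/32000 8509/16000 9471/32000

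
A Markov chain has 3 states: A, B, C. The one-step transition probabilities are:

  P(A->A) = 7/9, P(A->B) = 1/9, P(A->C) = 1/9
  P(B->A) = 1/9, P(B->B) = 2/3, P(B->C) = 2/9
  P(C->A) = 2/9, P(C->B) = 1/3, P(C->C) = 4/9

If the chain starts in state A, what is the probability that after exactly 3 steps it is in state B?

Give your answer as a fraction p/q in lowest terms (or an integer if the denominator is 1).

Answer: 187/729

Derivation:
Computing P^3 by repeated multiplication:
P^1 =
  A: [7/9, 1/9, 1/9]
  B: [1/9, 2/3, 2/9]
  C: [2/9, 1/3, 4/9]
P^2 =
  A: [52/81, 16/81, 13/81]
  B: [17/81, 43/81, 7/27]
  C: [25/81, 32/81, 8/27]
P^3 =
  A: [406/729, 187/729, 136/729]
  B: [68/243, 338/729, 187/729]
  C: [85/243, 289/729, 185/729]

(P^3)[A -> B] = 187/729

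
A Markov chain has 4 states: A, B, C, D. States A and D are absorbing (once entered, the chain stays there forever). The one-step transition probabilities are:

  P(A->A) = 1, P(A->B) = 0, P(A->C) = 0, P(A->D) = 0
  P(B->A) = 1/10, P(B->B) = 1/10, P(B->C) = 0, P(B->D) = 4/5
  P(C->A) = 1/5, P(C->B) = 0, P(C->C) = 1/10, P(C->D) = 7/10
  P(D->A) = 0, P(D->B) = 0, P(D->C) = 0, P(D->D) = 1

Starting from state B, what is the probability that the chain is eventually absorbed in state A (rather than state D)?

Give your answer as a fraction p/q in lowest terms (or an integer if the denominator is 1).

Let a_i = P(absorbed in A | start in state i).
Boundary conditions: a_A = 1, a_D = 0.
For each transient state i, a_i = sum_j P(i->j) * a_j:
  a_B = 1/10*a_A + 1/10*a_B + 0*a_C + 4/5*a_D
  a_C = 1/5*a_A + 0*a_B + 1/10*a_C + 7/10*a_D

Substituting a_A = 1 and a_D = 0, rearrange to (I - Q) a = r where r[i] = P(i -> A):
  [9/10, 0] . (a_B, a_C) = 1/10
  [0, 9/10] . (a_B, a_C) = 1/5

Solving yields:
  a_B = 1/9
  a_C = 2/9

Starting state is B, so the absorption probability is a_B = 1/9.

Answer: 1/9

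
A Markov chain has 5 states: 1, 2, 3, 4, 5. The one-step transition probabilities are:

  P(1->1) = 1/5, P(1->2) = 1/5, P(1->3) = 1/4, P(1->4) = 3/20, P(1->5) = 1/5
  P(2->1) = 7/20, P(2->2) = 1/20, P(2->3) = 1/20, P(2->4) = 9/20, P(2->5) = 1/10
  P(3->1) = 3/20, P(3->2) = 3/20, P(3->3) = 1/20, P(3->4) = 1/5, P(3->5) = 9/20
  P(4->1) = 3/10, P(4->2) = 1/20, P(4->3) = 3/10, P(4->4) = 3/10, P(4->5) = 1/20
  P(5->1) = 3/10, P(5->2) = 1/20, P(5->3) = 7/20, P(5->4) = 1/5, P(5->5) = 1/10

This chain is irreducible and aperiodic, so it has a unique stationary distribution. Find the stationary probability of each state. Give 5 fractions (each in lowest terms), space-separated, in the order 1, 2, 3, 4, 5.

Answer: 51247/206441 22465/206441 44559/206441 49269/206441 38901/206441

Derivation:
The stationary distribution satisfies pi = pi * P, i.e.:
  pi_1 = 1/5*pi_1 + 7/20*pi_2 + 3/20*pi_3 + 3/10*pi_4 + 3/10*pi_5
  pi_2 = 1/5*pi_1 + 1/20*pi_2 + 3/20*pi_3 + 1/20*pi_4 + 1/20*pi_5
  pi_3 = 1/4*pi_1 + 1/20*pi_2 + 1/20*pi_3 + 3/10*pi_4 + 7/20*pi_5
  pi_4 = 3/20*pi_1 + 9/20*pi_2 + 1/5*pi_3 + 3/10*pi_4 + 1/5*pi_5
  pi_5 = 1/5*pi_1 + 1/10*pi_2 + 9/20*pi_3 + 1/20*pi_4 + 1/10*pi_5
with normalization: pi_1 + pi_2 + pi_3 + pi_4 + pi_5 = 1.

Using the first 4 balance equations plus normalization, the linear system A*pi = b is:
  [-4/5, 7/20, 3/20, 3/10, 3/10] . pi = 0
  [1/5, -19/20, 3/20, 1/20, 1/20] . pi = 0
  [1/4, 1/20, -19/20, 3/10, 7/20] . pi = 0
  [3/20, 9/20, 1/5, -7/10, 1/5] . pi = 0
  [1, 1, 1, 1, 1] . pi = 1

Solving yields:
  pi_1 = 51247/206441
  pi_2 = 22465/206441
  pi_3 = 44559/206441
  pi_4 = 49269/206441
  pi_5 = 38901/206441

Verification (pi * P):
  51247/206441*1/5 + 22465/206441*7/20 + 44559/206441*3/20 + 49269/206441*3/10 + 38901/206441*3/10 = 51247/206441 = pi_1  (ok)
  51247/206441*1/5 + 22465/206441*1/20 + 44559/206441*3/20 + 49269/206441*1/20 + 38901/206441*1/20 = 22465/206441 = pi_2  (ok)
  51247/206441*1/4 + 22465/206441*1/20 + 44559/206441*1/20 + 49269/206441*3/10 + 38901/206441*7/20 = 44559/206441 = pi_3  (ok)
  51247/206441*3/20 + 22465/206441*9/20 + 44559/206441*1/5 + 49269/206441*3/10 + 38901/206441*1/5 = 49269/206441 = pi_4  (ok)
  51247/206441*1/5 + 22465/206441*1/10 + 44559/206441*9/20 + 49269/206441*1/20 + 38901/206441*1/10 = 38901/206441 = pi_5  (ok)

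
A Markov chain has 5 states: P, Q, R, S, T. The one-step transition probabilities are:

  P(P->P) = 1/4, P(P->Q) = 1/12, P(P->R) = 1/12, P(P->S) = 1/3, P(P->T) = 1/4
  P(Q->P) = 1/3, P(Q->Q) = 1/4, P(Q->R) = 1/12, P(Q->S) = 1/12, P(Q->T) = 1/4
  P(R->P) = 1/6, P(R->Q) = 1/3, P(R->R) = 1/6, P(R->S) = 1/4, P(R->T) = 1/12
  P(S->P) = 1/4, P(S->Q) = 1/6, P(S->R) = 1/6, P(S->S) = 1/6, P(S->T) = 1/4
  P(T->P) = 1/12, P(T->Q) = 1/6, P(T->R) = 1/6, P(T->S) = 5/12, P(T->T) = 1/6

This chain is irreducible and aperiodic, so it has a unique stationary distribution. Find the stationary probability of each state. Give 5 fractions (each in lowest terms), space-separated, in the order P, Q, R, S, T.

Answer: 2303/10498 1953/10498 1395/10498 91/362 1104/5249

Derivation:
The stationary distribution satisfies pi = pi * P, i.e.:
  pi_P = 1/4*pi_P + 1/3*pi_Q + 1/6*pi_R + 1/4*pi_S + 1/12*pi_T
  pi_Q = 1/12*pi_P + 1/4*pi_Q + 1/3*pi_R + 1/6*pi_S + 1/6*pi_T
  pi_R = 1/12*pi_P + 1/12*pi_Q + 1/6*pi_R + 1/6*pi_S + 1/6*pi_T
  pi_S = 1/3*pi_P + 1/12*pi_Q + 1/4*pi_R + 1/6*pi_S + 5/12*pi_T
  pi_T = 1/4*pi_P + 1/4*pi_Q + 1/12*pi_R + 1/4*pi_S + 1/6*pi_T
with normalization: pi_P + pi_Q + pi_R + pi_S + pi_T = 1.

Using the first 4 balance equations plus normalization, the linear system A*pi = b is:
  [-3/4, 1/3, 1/6, 1/4, 1/12] . pi = 0
  [1/12, -3/4, 1/3, 1/6, 1/6] . pi = 0
  [1/12, 1/12, -5/6, 1/6, 1/6] . pi = 0
  [1/3, 1/12, 1/4, -5/6, 5/12] . pi = 0
  [1, 1, 1, 1, 1] . pi = 1

Solving yields:
  pi_P = 2303/10498
  pi_Q = 1953/10498
  pi_R = 1395/10498
  pi_S = 91/362
  pi_T = 1104/5249

Verification (pi * P):
  2303/10498*1/4 + 1953/10498*1/3 + 1395/10498*1/6 + 91/362*1/4 + 1104/5249*1/12 = 2303/10498 = pi_P  (ok)
  2303/10498*1/12 + 1953/10498*1/4 + 1395/10498*1/3 + 91/362*1/6 + 1104/5249*1/6 = 1953/10498 = pi_Q  (ok)
  2303/10498*1/12 + 1953/10498*1/12 + 1395/10498*1/6 + 91/362*1/6 + 1104/5249*1/6 = 1395/10498 = pi_R  (ok)
  2303/10498*1/3 + 1953/10498*1/12 + 1395/10498*1/4 + 91/362*1/6 + 1104/5249*5/12 = 91/362 = pi_S  (ok)
  2303/10498*1/4 + 1953/10498*1/4 + 1395/10498*1/12 + 91/362*1/4 + 1104/5249*1/6 = 1104/5249 = pi_T  (ok)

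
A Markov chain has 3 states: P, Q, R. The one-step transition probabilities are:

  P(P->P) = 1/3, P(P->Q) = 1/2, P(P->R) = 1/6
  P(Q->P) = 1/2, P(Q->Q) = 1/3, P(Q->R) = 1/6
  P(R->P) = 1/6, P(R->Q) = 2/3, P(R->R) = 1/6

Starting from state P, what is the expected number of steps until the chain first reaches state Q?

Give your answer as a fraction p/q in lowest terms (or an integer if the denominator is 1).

Let h_i = expected steps to first reach Q from state i.
Boundary: h_Q = 0.
First-step equations for the other states:
  h_P = 1 + 1/3*h_P + 1/2*h_Q + 1/6*h_R
  h_R = 1 + 1/6*h_P + 2/3*h_Q + 1/6*h_R

Substituting h_Q = 0 and rearranging gives the linear system (I - Q) h = 1:
  [2/3, -1/6] . (h_P, h_R) = 1
  [-1/6, 5/6] . (h_P, h_R) = 1

Solving yields:
  h_P = 36/19
  h_R = 30/19

Starting state is P, so the expected hitting time is h_P = 36/19.

Answer: 36/19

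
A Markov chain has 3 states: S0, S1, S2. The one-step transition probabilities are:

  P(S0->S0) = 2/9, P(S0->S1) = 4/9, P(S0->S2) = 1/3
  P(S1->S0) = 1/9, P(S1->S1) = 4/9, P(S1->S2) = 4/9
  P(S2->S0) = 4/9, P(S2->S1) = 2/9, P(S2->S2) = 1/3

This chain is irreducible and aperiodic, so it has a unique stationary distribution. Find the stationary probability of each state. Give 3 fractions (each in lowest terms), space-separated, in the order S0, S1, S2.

The stationary distribution satisfies pi = pi * P, i.e.:
  pi_S0 = 2/9*pi_S0 + 1/9*pi_S1 + 4/9*pi_S2
  pi_S1 = 4/9*pi_S0 + 4/9*pi_S1 + 2/9*pi_S2
  pi_S2 = 1/3*pi_S0 + 4/9*pi_S1 + 1/3*pi_S2
with normalization: pi_S0 + pi_S1 + pi_S2 = 1.

Using the first 2 balance equations plus normalization, the linear system A*pi = b is:
  [-7/9, 1/9, 4/9] . pi = 0
  [4/9, -5/9, 2/9] . pi = 0
  [1, 1, 1] . pi = 1

Solving yields:
  pi_S0 = 22/83
  pi_S1 = 30/83
  pi_S2 = 31/83

Verification (pi * P):
  22/83*2/9 + 30/83*1/9 + 31/83*4/9 = 22/83 = pi_S0  (ok)
  22/83*4/9 + 30/83*4/9 + 31/83*2/9 = 30/83 = pi_S1  (ok)
  22/83*1/3 + 30/83*4/9 + 31/83*1/3 = 31/83 = pi_S2  (ok)

Answer: 22/83 30/83 31/83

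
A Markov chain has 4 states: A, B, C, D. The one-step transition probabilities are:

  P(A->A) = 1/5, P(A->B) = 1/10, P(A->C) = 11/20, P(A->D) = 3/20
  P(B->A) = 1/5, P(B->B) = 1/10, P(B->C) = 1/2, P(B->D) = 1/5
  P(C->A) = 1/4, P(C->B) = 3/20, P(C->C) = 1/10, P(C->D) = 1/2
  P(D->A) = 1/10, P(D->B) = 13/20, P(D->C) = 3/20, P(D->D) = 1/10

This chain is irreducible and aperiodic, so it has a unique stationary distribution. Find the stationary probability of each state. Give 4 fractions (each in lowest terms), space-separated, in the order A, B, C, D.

Answer: 2480/13087 3341/13087 3928/13087 3338/13087

Derivation:
The stationary distribution satisfies pi = pi * P, i.e.:
  pi_A = 1/5*pi_A + 1/5*pi_B + 1/4*pi_C + 1/10*pi_D
  pi_B = 1/10*pi_A + 1/10*pi_B + 3/20*pi_C + 13/20*pi_D
  pi_C = 11/20*pi_A + 1/2*pi_B + 1/10*pi_C + 3/20*pi_D
  pi_D = 3/20*pi_A + 1/5*pi_B + 1/2*pi_C + 1/10*pi_D
with normalization: pi_A + pi_B + pi_C + pi_D = 1.

Using the first 3 balance equations plus normalization, the linear system A*pi = b is:
  [-4/5, 1/5, 1/4, 1/10] . pi = 0
  [1/10, -9/10, 3/20, 13/20] . pi = 0
  [11/20, 1/2, -9/10, 3/20] . pi = 0
  [1, 1, 1, 1] . pi = 1

Solving yields:
  pi_A = 2480/13087
  pi_B = 3341/13087
  pi_C = 3928/13087
  pi_D = 3338/13087

Verification (pi * P):
  2480/13087*1/5 + 3341/13087*1/5 + 3928/13087*1/4 + 3338/13087*1/10 = 2480/13087 = pi_A  (ok)
  2480/13087*1/10 + 3341/13087*1/10 + 3928/13087*3/20 + 3338/13087*13/20 = 3341/13087 = pi_B  (ok)
  2480/13087*11/20 + 3341/13087*1/2 + 3928/13087*1/10 + 3338/13087*3/20 = 3928/13087 = pi_C  (ok)
  2480/13087*3/20 + 3341/13087*1/5 + 3928/13087*1/2 + 3338/13087*1/10 = 3338/13087 = pi_D  (ok)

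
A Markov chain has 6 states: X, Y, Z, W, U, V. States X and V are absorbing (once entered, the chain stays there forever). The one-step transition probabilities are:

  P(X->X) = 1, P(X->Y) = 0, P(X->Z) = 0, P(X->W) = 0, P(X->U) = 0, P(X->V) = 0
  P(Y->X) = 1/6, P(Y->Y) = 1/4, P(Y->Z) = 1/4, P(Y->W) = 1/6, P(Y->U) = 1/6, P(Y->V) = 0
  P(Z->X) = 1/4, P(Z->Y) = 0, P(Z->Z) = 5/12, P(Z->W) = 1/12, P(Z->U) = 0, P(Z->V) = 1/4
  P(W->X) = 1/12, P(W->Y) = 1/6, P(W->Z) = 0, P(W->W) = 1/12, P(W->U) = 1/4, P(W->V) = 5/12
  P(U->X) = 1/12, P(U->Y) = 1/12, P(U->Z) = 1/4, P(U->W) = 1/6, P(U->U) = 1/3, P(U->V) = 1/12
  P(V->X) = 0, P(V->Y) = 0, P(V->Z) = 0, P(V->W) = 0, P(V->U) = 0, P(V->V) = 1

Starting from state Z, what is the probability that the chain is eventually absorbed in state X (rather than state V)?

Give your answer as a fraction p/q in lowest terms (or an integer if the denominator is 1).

Answer: 2149/4540

Derivation:
Let a_i = P(absorbed in X | start in state i).
Boundary conditions: a_X = 1, a_V = 0.
For each transient state i, a_i = sum_j P(i->j) * a_j:
  a_Y = 1/6*a_X + 1/4*a_Y + 1/4*a_Z + 1/6*a_W + 1/6*a_U + 0*a_V
  a_Z = 1/4*a_X + 0*a_Y + 5/12*a_Z + 1/12*a_W + 0*a_U + 1/4*a_V
  a_W = 1/12*a_X + 1/6*a_Y + 0*a_Z + 1/12*a_W + 1/4*a_U + 5/12*a_V
  a_U = 1/12*a_X + 1/12*a_Y + 1/4*a_Z + 1/6*a_W + 1/3*a_U + 1/12*a_V

Substituting a_X = 1 and a_V = 0, rearrange to (I - Q) a = r where r[i] = P(i -> X):
  [3/4, -1/4, -1/6, -1/6] . (a_Y, a_Z, a_W, a_U) = 1/6
  [0, 7/12, -1/12, 0] . (a_Y, a_Z, a_W, a_U) = 1/4
  [-1/6, 0, 11/12, -1/4] . (a_Y, a_Z, a_W, a_U) = 1/12
  [-1/12, -1/4, -1/6, 2/3] . (a_Y, a_Z, a_W, a_U) = 1/12

Solving yields:
  a_Y = 499/908
  a_Z = 2149/4540
  a_W = 1423/4540
  a_U = 2041/4540

Starting state is Z, so the absorption probability is a_Z = 2149/4540.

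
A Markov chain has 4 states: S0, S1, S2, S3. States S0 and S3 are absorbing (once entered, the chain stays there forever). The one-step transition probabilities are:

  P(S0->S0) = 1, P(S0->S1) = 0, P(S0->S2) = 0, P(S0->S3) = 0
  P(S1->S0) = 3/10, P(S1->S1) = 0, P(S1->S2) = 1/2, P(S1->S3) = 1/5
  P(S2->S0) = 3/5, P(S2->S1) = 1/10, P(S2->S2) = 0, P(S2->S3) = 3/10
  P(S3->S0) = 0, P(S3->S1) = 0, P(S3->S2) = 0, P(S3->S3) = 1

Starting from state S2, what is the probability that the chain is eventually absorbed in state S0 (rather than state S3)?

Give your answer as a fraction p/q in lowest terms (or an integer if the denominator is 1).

Let a_i = P(absorbed in S0 | start in state i).
Boundary conditions: a_S0 = 1, a_S3 = 0.
For each transient state i, a_i = sum_j P(i->j) * a_j:
  a_S1 = 3/10*a_S0 + 0*a_S1 + 1/2*a_S2 + 1/5*a_S3
  a_S2 = 3/5*a_S0 + 1/10*a_S1 + 0*a_S2 + 3/10*a_S3

Substituting a_S0 = 1 and a_S3 = 0, rearrange to (I - Q) a = r where r[i] = P(i -> S0):
  [1, -1/2] . (a_S1, a_S2) = 3/10
  [-1/10, 1] . (a_S1, a_S2) = 3/5

Solving yields:
  a_S1 = 12/19
  a_S2 = 63/95

Starting state is S2, so the absorption probability is a_S2 = 63/95.

Answer: 63/95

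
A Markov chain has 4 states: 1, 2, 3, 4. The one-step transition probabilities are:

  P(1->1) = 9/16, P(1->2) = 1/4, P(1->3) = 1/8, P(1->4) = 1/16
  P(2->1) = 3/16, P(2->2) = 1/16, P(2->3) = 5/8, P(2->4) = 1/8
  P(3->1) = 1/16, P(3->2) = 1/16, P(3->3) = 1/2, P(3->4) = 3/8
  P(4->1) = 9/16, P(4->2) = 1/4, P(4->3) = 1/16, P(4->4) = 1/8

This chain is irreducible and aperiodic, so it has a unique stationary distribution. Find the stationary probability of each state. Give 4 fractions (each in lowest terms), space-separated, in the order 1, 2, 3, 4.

The stationary distribution satisfies pi = pi * P, i.e.:
  pi_1 = 9/16*pi_1 + 3/16*pi_2 + 1/16*pi_3 + 9/16*pi_4
  pi_2 = 1/4*pi_1 + 1/16*pi_2 + 1/16*pi_3 + 1/4*pi_4
  pi_3 = 1/8*pi_1 + 5/8*pi_2 + 1/2*pi_3 + 1/16*pi_4
  pi_4 = 1/16*pi_1 + 1/8*pi_2 + 3/8*pi_3 + 1/8*pi_4
with normalization: pi_1 + pi_2 + pi_3 + pi_4 = 1.

Using the first 3 balance equations plus normalization, the linear system A*pi = b is:
  [-7/16, 3/16, 1/16, 9/16] . pi = 0
  [1/4, -15/16, 1/16, 1/4] . pi = 0
  [1/8, 5/8, -1/2, 1/16] . pi = 0
  [1, 1, 1, 1] . pi = 1

Solving yields:
  pi_1 = 44/127
  pi_2 = 41/254
  pi_3 = 79/254
  pi_4 = 23/127

Verification (pi * P):
  44/127*9/16 + 41/254*3/16 + 79/254*1/16 + 23/127*9/16 = 44/127 = pi_1  (ok)
  44/127*1/4 + 41/254*1/16 + 79/254*1/16 + 23/127*1/4 = 41/254 = pi_2  (ok)
  44/127*1/8 + 41/254*5/8 + 79/254*1/2 + 23/127*1/16 = 79/254 = pi_3  (ok)
  44/127*1/16 + 41/254*1/8 + 79/254*3/8 + 23/127*1/8 = 23/127 = pi_4  (ok)

Answer: 44/127 41/254 79/254 23/127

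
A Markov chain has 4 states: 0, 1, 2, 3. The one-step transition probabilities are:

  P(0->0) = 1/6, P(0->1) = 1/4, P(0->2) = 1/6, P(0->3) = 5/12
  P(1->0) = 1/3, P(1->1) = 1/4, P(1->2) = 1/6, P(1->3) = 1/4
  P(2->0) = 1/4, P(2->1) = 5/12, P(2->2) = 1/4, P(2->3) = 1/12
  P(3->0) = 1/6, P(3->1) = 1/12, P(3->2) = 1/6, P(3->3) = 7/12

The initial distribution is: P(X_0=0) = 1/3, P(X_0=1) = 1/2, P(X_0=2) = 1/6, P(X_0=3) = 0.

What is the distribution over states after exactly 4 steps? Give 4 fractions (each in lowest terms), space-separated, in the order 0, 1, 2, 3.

Answer: 9067/41472 4511/20736 22621/124416 5941/15552

Derivation:
Propagating the distribution step by step (d_{t+1} = d_t * P):
d_0 = (0=1/3, 1=1/2, 2=1/6, 3=0)
  d_1[0] = 1/3*1/6 + 1/2*1/3 + 1/6*1/4 + 0*1/6 = 19/72
  d_1[1] = 1/3*1/4 + 1/2*1/4 + 1/6*5/12 + 0*1/12 = 5/18
  d_1[2] = 1/3*1/6 + 1/2*1/6 + 1/6*1/4 + 0*1/6 = 13/72
  d_1[3] = 1/3*5/12 + 1/2*1/4 + 1/6*1/12 + 0*7/12 = 5/18
d_1 = (0=19/72, 1=5/18, 2=13/72, 3=5/18)
  d_2[0] = 19/72*1/6 + 5/18*1/3 + 13/72*1/4 + 5/18*1/6 = 197/864
  d_2[1] = 19/72*1/4 + 5/18*1/4 + 13/72*5/12 + 5/18*1/12 = 101/432
  d_2[2] = 19/72*1/6 + 5/18*1/6 + 13/72*1/4 + 5/18*1/6 = 157/864
  d_2[3] = 19/72*5/12 + 5/18*1/4 + 13/72*1/12 + 5/18*7/12 = 77/216
d_2 = (0=197/864, 1=101/432, 2=157/864, 3=77/216)
  d_3[0] = 197/864*1/6 + 101/432*1/3 + 157/864*1/4 + 77/216*1/6 = 763/3456
  d_3[1] = 197/864*1/4 + 101/432*1/4 + 157/864*5/12 + 77/216*1/12 = 1145/5184
  d_3[2] = 197/864*1/6 + 101/432*1/6 + 157/864*1/4 + 77/216*1/6 = 1885/10368
  d_3[3] = 197/864*5/12 + 101/432*1/4 + 157/864*1/12 + 77/216*7/12 = 61/162
d_3 = (0=763/3456, 1=1145/5184, 2=1885/10368, 3=61/162)
  d_4[0] = 763/3456*1/6 + 1145/5184*1/3 + 1885/10368*1/4 + 61/162*1/6 = 9067/41472
  d_4[1] = 763/3456*1/4 + 1145/5184*1/4 + 1885/10368*5/12 + 61/162*1/12 = 4511/20736
  d_4[2] = 763/3456*1/6 + 1145/5184*1/6 + 1885/10368*1/4 + 61/162*1/6 = 22621/124416
  d_4[3] = 763/3456*5/12 + 1145/5184*1/4 + 1885/10368*1/12 + 61/162*7/12 = 5941/15552
d_4 = (0=9067/41472, 1=4511/20736, 2=22621/124416, 3=5941/15552)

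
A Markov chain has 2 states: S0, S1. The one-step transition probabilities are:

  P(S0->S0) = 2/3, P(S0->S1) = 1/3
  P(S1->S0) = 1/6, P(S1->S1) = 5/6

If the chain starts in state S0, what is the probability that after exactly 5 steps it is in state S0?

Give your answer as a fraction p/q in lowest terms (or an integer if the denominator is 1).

Answer: 17/48

Derivation:
Computing P^5 by repeated multiplication:
P^1 =
  S0: [2/3, 1/3]
  S1: [1/6, 5/6]
P^2 =
  S0: [1/2, 1/2]
  S1: [1/4, 3/4]
P^3 =
  S0: [5/12, 7/12]
  S1: [7/24, 17/24]
P^4 =
  S0: [3/8, 5/8]
  S1: [5/16, 11/16]
P^5 =
  S0: [17/48, 31/48]
  S1: [31/96, 65/96]

(P^5)[S0 -> S0] = 17/48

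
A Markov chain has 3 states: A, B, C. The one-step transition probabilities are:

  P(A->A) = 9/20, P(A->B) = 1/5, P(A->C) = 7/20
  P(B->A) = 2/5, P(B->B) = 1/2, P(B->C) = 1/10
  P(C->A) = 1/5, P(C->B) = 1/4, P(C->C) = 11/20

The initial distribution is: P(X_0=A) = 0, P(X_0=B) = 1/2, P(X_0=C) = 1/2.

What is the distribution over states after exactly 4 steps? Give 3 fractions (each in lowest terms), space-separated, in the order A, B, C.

Propagating the distribution step by step (d_{t+1} = d_t * P):
d_0 = (A=0, B=1/2, C=1/2)
  d_1[A] = 0*9/20 + 1/2*2/5 + 1/2*1/5 = 3/10
  d_1[B] = 0*1/5 + 1/2*1/2 + 1/2*1/4 = 3/8
  d_1[C] = 0*7/20 + 1/2*1/10 + 1/2*11/20 = 13/40
d_1 = (A=3/10, B=3/8, C=13/40)
  d_2[A] = 3/10*9/20 + 3/8*2/5 + 13/40*1/5 = 7/20
  d_2[B] = 3/10*1/5 + 3/8*1/2 + 13/40*1/4 = 263/800
  d_2[C] = 3/10*7/20 + 3/8*1/10 + 13/40*11/20 = 257/800
d_2 = (A=7/20, B=263/800, C=257/800)
  d_3[A] = 7/20*9/20 + 263/800*2/5 + 257/800*1/5 = 1413/4000
  d_3[B] = 7/20*1/5 + 263/800*1/2 + 257/800*1/4 = 1007/3200
  d_3[C] = 7/20*7/20 + 263/800*1/10 + 257/800*11/20 = 5313/16000
d_3 = (A=1413/4000, B=1007/3200, C=5313/16000)
  d_4[A] = 1413/4000*9/20 + 1007/3200*2/5 + 5313/16000*1/5 = 281/800
  d_4[B] = 1413/4000*1/5 + 1007/3200*1/2 + 5313/16000*1/4 = 99523/320000
  d_4[C] = 1413/4000*7/20 + 1007/3200*1/10 + 5313/16000*11/20 = 108077/320000
d_4 = (A=281/800, B=99523/320000, C=108077/320000)

Answer: 281/800 99523/320000 108077/320000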